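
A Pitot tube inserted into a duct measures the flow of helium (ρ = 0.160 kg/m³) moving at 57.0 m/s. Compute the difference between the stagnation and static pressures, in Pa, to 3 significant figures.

260 Pa

At the stagnation point the flow is brought to rest, so Bernoulli gives P_stag − P_static = ½ρv².
ΔP = ½·0.160·57.0² = 260 Pa.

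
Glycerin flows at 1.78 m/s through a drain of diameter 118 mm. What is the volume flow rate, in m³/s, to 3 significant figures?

Q = A·v = 0.0109 m² × 1.78 m/s = 0.0195 m³/s.

Q = 0.0195 m³/s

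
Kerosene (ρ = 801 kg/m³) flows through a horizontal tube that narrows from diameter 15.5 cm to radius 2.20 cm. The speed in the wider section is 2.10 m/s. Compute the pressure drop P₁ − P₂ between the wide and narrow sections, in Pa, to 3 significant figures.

By continuity, v₂ = v₁·A₁/A₂ = 2.10·(189/15.2) = 26.1 m/s.
The pipe is horizontal, so Bernoulli reduces to P₁ + ½ρv₁² = P₂ + ½ρv₂².
P₁ − P₂ = ½·801·(26.1² − 2.10²) = ½·801·675 = 270000 Pa.

ΔP = 270000 Pa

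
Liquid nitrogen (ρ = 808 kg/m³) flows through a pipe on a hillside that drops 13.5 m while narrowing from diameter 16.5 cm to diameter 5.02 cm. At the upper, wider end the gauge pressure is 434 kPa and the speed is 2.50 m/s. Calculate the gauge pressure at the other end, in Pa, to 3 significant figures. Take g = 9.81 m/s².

249000 Pa

By continuity, v₂ = v₁·A₁/A₂ = 2.50·(214/19.8) = 27.0 m/s.
Bernoulli: P₁ + ½ρv₁² + ρg h₁ = P₂ + ½ρv₂² + ρg h₂, so P₂ = P₁ + ½ρ(v₁² − v₂²) − ρg(h₂ − h₁).
P₂ = 434000 + ½·808·(2.50² − 27.0²) − 808·9.81·(−13.5) = 434000 + (-292000) − (-107000) = 249000 Pa.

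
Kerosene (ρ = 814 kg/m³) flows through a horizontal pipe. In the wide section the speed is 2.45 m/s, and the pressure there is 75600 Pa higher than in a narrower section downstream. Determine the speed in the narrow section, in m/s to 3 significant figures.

13.8 m/s

Horizontal Bernoulli: P₁ + ½ρv₁² = P₂ + ½ρv₂², so v₂² = v₁² + 2(P₁ − P₂)/ρ.
v₂ = √(2.45² + 2·75600/814) = √(6.00 + 186) = 13.8 m/s.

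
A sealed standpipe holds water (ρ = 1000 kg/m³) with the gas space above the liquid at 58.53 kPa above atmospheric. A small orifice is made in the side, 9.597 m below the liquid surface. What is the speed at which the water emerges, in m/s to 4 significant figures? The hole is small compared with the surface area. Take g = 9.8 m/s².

Take point 1 at the surface (v₁ ≈ 0) and point 2 at the hole (at atmospheric pressure). Bernoulli: P₁ + ρg h = P_atm + ½ρv₂².
With P₁ − P_atm = 58530 Pa, v₂ = √(2gh + 2ΔP/ρ) = √(2·9.8·9.597 + 2·58530/1000) = 17.47 m/s.

17.47 m/s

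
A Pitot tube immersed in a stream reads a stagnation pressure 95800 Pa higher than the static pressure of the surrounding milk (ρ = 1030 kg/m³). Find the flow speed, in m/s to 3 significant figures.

Bernoulli between the free stream and the stagnation point: ½ρv² = P_stag − P_static.
v = √(2ΔP/ρ) = √(2·95800/1030) = 13.6 m/s.

v ≈ 13.6 m/s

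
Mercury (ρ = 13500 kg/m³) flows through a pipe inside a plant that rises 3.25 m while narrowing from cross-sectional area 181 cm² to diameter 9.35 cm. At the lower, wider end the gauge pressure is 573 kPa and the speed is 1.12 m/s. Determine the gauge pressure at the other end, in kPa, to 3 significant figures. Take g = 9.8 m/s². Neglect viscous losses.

By continuity, v₂ = v₁·A₁/A₂ = 1.12·(181/68.7) = 2.95 m/s.
Energy conservation along the streamline gives P₂ = P₁ − ½ρ(v₂² − v₁²) − ρg(h₂ − h₁).
P₂ = 573000 + ½·13500·(1.12² − 2.95²) − 13500·9.8·(+3.25) = 573000 + (-50400) − (430000) = 92700 Pa.

92.7 kPa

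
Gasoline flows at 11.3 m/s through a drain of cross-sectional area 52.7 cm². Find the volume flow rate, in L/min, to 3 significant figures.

Q ≈ 3570 L/min

Q = A·v = 0.00527 m² × 11.3 m/s = 0.0596 m³/s.
Converting: 0.0596 m³/s × 60000 = 3570 L/min.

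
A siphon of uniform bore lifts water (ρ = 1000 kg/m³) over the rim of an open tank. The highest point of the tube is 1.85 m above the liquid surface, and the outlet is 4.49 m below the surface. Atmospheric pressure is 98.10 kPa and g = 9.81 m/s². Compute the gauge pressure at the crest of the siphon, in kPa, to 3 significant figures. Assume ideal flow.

Bernoulli surface→outlet gives ½v² = g·h_out, so v = √(2·9.81·4.49) = 9.39 m/s.
The bore is uniform, so the speed at the crest is the same v. Bernoulli surface→crest: P_atm = P_top + ½ρv² + ρg·h_top.
P_top = 98100 − ½·1000·9.39² − 1000·9.81·1.85 = 35900 Pa. So P_gauge = P_top − P_atm = -62200 Pa.

P_gauge = -62.2 kPa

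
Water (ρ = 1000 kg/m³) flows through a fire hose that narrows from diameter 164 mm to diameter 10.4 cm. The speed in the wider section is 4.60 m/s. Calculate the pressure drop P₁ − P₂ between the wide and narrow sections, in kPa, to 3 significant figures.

ΔP ≈ 54.8 kPa

The volume flow rate is constant, so v₂ = (A₁/A₂)v₁ = (211/84.9)·4.60 = 11.4 m/s.
The pipe is horizontal, so Bernoulli reduces to P₁ + ½ρv₁² = P₂ + ½ρv₂².
P₁ − P₂ = ½·1000·(11.4² − 4.60²) = ½·1000·110 = 54800 Pa.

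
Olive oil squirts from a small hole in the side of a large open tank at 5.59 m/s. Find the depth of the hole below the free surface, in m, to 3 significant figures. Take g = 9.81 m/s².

Torricelli: v = √(2gh), so h = v²/(2g).
h = 5.59²/(2·9.81) = 31.2/19.62 = 1.59 m.

h = 1.59 m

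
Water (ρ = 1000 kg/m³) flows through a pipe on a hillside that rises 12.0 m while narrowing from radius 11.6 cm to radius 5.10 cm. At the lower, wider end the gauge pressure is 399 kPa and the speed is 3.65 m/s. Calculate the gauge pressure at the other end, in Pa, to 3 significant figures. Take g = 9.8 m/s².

110000 Pa

Mass conservation (A₁v₁ = A₂v₂) gives v₂ = 3.65 × 423/81.7 = 18.9 m/s.
Applying Bernoulli between the two ends and solving for P₂: P₂ = P₁ + ½ρ(v₁² − v₂²) − ρgΔh.
P₂ = 399000 + ½·1000·(3.65² − 18.9²) − 1000·9.8·(+12.0) = 399000 + (-172000) − (118000) = 110000 Pa.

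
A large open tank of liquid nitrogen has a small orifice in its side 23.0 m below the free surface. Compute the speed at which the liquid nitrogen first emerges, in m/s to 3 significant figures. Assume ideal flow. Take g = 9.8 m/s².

Bernoulli from surface to hole (P equal, v_surface ≈ 0): v = √(2gh) = √(2×9.8×23.0) = 21.2 m/s.

v ≈ 21.2 m/s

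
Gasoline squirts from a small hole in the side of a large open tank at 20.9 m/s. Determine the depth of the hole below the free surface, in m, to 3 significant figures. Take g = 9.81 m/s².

Torricelli: v = √(2gh), so h = v²/(2g).
h = 20.9²/(2·9.81) = 437/19.62 = 22.3 m.

h ≈ 22.3 m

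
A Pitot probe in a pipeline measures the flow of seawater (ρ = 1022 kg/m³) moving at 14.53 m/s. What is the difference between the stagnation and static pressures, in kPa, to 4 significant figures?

107.9 kPa

The dynamic pressure equals the rise in static pressure at the stagnation point: ΔP = ½ρv².
ΔP = ½·1022·14.53² = 107900 Pa.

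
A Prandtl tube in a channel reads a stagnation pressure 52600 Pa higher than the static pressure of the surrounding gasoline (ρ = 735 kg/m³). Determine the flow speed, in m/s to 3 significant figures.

v ≈ 12.0 m/s

The dynamic pressure equals the rise in static pressure at the stagnation point: ΔP = ½ρv².
v = √(2ΔP/ρ) = √(2·52600/735) = 12.0 m/s.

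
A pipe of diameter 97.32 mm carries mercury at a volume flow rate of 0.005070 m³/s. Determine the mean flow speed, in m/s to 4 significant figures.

Q = 0.005070 m³/s = 0.005070 m³/s.
v = Q/A = 0.005070 / 0.007439 = 0.6816 m/s.

v ≈ 0.6816 m/s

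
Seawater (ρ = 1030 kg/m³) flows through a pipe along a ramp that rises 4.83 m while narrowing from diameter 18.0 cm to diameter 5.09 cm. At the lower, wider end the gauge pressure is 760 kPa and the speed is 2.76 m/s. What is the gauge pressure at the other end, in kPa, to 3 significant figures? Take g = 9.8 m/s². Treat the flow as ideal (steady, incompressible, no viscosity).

P₂ ≈ 102 kPa

The volume flow rate is constant, so v₂ = (A₁/A₂)v₁ = (254/20.3)·2.76 = 34.5 m/s.
Bernoulli: P₁ + ½ρv₁² + ρg h₁ = P₂ + ½ρv₂² + ρg h₂, so P₂ = P₁ + ½ρ(v₁² − v₂²) − ρg(h₂ − h₁).
P₂ = 760000 + ½·1030·(2.76² − 34.5²) − 1030·9.8·(+4.83) = 760000 + (-610000) − (48800) = 102000 Pa.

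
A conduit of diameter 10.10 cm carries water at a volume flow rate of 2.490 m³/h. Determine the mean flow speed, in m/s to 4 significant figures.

Q = 2.490 m³/h = 0.0006917 m³/s.
v = Q/A = 0.0006917 / 0.008012 = 0.08633 m/s.

v ≈ 0.08633 m/s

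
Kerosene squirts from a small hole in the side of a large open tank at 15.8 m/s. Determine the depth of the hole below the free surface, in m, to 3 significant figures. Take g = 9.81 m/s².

h = 12.7 m

Torricelli: v = √(2gh), so h = v²/(2g).
h = 15.8²/(2·9.81) = 250/19.62 = 12.7 m.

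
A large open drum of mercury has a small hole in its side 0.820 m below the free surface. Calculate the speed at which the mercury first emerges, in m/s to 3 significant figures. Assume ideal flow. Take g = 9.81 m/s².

v ≈ 4.01 m/s

The surface is effectively still and both ends are open, so ½v² = gh and v = √(2·9.81·0.820) = 4.01 m/s.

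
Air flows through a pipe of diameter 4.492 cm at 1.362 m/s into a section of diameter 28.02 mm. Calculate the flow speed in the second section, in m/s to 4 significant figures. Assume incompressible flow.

v₂ = 3.500 m/s

Continuity gives A₁v₁ = A₂v₂, so v₂ = (15.85 cm²)/(6.166 cm²) × 1.362 m/s = 3.500 m/s.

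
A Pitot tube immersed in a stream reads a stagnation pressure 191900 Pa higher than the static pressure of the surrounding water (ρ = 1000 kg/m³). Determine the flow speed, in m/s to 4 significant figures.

At the stagnation point the flow is brought to rest, so Bernoulli gives P_stag − P_static = ½ρv².
v = √(2ΔP/ρ) = √(2·191900/1000) = 19.59 m/s.

19.59 m/s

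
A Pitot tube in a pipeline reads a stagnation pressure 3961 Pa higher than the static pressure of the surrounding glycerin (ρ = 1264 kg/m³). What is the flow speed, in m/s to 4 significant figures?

The dynamic pressure equals the rise in static pressure at the stagnation point: ΔP = ½ρv².
v = √(2ΔP/ρ) = √(2·3961/1264) = 2.503 m/s.

v ≈ 2.503 m/s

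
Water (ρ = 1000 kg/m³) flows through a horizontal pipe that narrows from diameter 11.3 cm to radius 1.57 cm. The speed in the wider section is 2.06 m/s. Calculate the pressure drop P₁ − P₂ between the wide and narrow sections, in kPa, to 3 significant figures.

ΔP ≈ 354 kPa

The volume flow rate is constant, so v₂ = (A₁/A₂)v₁ = (100/7.74)·2.06 = 26.7 m/s.
With no height change, Bernoulli's equation is P₁ + ½ρv₁² = P₂ + ½ρv₂².
P₁ − P₂ = ½·1000·(26.7² − 2.06²) = ½·1000·708 = 354000 Pa.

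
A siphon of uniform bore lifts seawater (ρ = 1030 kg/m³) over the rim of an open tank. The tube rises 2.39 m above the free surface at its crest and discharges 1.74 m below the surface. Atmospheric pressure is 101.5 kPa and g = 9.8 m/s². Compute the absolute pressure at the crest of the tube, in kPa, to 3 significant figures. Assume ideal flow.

P_top ≈ 59.8 kPa

Bernoulli surface→outlet gives ½v² = g·h_out, so v = √(2·9.8·1.74) = 5.84 m/s.
With constant cross-section the crest speed equals v; applying Bernoulli from the surface up to the crest, P_top = P_atm − ½ρv² − ρg·h_top.
P_top = 101500 − ½·1030·5.84² − 1030·9.8·2.39 = 59800 Pa.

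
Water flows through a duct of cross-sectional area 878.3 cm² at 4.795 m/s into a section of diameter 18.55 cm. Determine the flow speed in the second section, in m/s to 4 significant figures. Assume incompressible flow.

v₂ ≈ 15.58 m/s

Mass conservation (A₁v₁ = A₂v₂) gives v₂ = 4.795 × 878.3/270.3 = 15.58 m/s.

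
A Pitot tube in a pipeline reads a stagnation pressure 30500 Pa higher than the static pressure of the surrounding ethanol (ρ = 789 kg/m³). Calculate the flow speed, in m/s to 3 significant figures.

At the stagnation point the flow is brought to rest, so Bernoulli gives P_stag − P_static = ½ρv².
v = √(2ΔP/ρ) = √(2·30500/789) = 8.79 m/s.

v ≈ 8.79 m/s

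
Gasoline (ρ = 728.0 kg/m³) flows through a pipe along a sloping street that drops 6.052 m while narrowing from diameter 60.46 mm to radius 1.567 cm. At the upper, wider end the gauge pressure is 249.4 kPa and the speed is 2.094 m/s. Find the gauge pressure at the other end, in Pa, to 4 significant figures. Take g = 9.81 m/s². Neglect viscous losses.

P₂ ≈ 272100 Pa

By continuity, v₂ = v₁·A₁/A₂ = 2.094·(28.71/7.714) = 7.793 m/s.
Bernoulli: P₁ + ½ρv₁² + ρg h₁ = P₂ + ½ρv₂² + ρg h₂, so P₂ = P₁ + ½ρ(v₁² − v₂²) − ρg(h₂ − h₁).
P₂ = 249400 + ½·728.0·(2.094² − 7.793²) − 728.0·9.81·(−6.052) = 249400 + (-20510) − (-43220) = 272100 Pa.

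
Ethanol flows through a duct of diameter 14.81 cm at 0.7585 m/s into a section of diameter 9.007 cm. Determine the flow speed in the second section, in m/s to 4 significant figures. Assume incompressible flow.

By continuity, v₂ = v₁·A₁/A₂ = 0.7585·(172.3/63.72) = 2.051 m/s.

v₂ = 2.051 m/s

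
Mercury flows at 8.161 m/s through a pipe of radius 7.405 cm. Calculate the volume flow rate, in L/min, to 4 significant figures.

8435 L/min

Q = A·v = 0.01723 m² × 8.161 m/s = 0.1406 m³/s.
Converting: 0.1406 m³/s × 60000 = 8435 L/min.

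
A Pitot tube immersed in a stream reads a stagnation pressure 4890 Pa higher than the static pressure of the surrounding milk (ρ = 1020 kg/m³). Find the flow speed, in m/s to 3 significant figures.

Bernoulli between the free stream and the stagnation point: ½ρv² = P_stag − P_static.
v = √(2ΔP/ρ) = √(2·4890/1020) = 3.10 m/s.

v ≈ 3.10 m/s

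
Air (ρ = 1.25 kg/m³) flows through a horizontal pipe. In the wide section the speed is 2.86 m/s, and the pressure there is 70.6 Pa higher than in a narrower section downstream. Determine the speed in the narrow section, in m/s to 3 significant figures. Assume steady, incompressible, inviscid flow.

With h₁ = h₂, rearranging Bernoulli gives v₂ = √(v₁² + 2ΔP/ρ).
v₂ = √(2.86² + 2·70.6/1.25) = √(8.18 + 113) = 11.0 m/s.

v₂ ≈ 11.0 m/s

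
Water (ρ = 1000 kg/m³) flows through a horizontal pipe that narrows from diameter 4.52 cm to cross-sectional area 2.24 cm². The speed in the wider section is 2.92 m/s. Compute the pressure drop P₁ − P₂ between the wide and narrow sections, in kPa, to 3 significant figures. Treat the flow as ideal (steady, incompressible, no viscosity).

ΔP ≈ 214 kPa

Continuity gives A₁v₁ = A₂v₂, so v₂ = (16.0 cm²)/(2.24 cm²) × 2.92 m/s = 20.9 m/s.
With no height change, Bernoulli's equation is P₁ + ½ρv₁² = P₂ + ½ρv₂².
P₁ − P₂ = ½·1000·(20.9² − 2.92²) = ½·1000·429 = 214000 Pa.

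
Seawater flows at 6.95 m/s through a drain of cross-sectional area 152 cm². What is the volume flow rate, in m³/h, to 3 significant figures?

Q ≈ 380 m³/h

Q = A·v = 0.0152 m² × 6.95 m/s = 0.106 m³/s.
Converting: 0.106 m³/s × 3600 = 380 m³/h.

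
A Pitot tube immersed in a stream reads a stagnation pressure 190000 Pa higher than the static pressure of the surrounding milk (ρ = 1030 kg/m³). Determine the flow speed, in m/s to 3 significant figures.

The dynamic pressure equals the rise in static pressure at the stagnation point: ΔP = ½ρv².
v = √(2ΔP/ρ) = √(2·190000/1030) = 19.2 m/s.

v ≈ 19.2 m/s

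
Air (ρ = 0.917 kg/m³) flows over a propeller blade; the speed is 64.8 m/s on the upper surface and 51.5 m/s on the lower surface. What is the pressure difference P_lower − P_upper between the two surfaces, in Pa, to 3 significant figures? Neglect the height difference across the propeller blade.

ΔP ≈ 709 Pa

Bernoulli (same height): P_lower − P_upper = ½ρ(v_upper² − v_lower²).
ΔP = ½·0.917·(64.8² − 51.5²) = 709 Pa.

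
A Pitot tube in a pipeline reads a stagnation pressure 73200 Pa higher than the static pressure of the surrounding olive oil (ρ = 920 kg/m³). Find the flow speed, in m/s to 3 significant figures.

At the stagnation point the flow is brought to rest, so Bernoulli gives P_stag − P_static = ½ρv².
v = √(2ΔP/ρ) = √(2·73200/920) = 12.6 m/s.

v ≈ 12.6 m/s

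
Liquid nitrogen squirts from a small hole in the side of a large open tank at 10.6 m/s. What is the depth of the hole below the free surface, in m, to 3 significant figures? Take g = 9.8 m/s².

For a small hole in a large open tank, ½v² = gh, giving h = v²/(2g).
h = 10.6²/(2·9.8) = 112/19.60 = 5.73 m.

h ≈ 5.73 m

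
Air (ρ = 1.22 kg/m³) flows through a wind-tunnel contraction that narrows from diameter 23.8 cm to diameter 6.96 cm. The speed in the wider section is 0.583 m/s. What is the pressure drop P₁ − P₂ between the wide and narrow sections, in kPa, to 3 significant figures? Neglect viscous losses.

The volume flow rate is constant, so v₂ = (A₁/A₂)v₁ = (445/38.0)·0.583 = 6.82 m/s.
The pipe is horizontal, so Bernoulli reduces to P₁ + ½ρv₁² = P₂ + ½ρv₂².
P₁ − P₂ = ½·1.22·(6.82² − 0.583²) = ½·1.22·46.1 = 28.1 Pa.

0.0281 kPa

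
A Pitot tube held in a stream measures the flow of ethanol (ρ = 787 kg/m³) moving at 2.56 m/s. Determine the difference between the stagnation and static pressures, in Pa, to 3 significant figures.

2580 Pa

Bernoulli between the free stream and the stagnation point: ½ρv² = P_stag − P_static.
ΔP = ½·787·2.56² = 2580 Pa.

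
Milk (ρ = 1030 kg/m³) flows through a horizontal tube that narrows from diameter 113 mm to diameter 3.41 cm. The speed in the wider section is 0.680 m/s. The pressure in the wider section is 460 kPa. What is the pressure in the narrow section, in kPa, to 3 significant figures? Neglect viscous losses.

P₂ = 432 kPa

Continuity gives A₁v₁ = A₂v₂, so v₂ = (100 cm²)/(9.13 cm²) × 0.680 m/s = 7.47 m/s.
Bernoulli (h₁ = h₂): P₁ − P₂ = ½ρ(v₂² − v₁²).
P₂ = P₁ − ½ρ(v₂² − v₁²) = 460000 − ½·1030·(7.47² − 0.680²) = 460000 − 28500 = 432000 Pa.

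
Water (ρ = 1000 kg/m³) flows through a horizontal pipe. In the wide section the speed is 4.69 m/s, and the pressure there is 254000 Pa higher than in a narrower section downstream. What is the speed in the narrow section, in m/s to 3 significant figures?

v₂ ≈ 23.0 m/s

With h₁ = h₂, rearranging Bernoulli gives v₂ = √(v₁² + 2ΔP/ρ).
v₂ = √(4.69² + 2·254000/1000) = √(22.0 + 508) = 23.0 m/s.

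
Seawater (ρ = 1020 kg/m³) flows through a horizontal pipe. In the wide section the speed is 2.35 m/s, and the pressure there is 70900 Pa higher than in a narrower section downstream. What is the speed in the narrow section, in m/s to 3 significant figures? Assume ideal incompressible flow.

Along the level pipe P + ½ρv² is conserved, hence v₂² = v₁² + 2(P₁ − P₂)/ρ.
v₂ = √(2.35² + 2·70900/1020) = √(5.52 + 139) = 12.0 m/s.

12.0 m/s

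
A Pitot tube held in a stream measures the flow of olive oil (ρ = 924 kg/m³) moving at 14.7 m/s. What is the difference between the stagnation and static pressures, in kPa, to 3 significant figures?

ΔP ≈ 99.8 kPa

Bernoulli between the free stream and the stagnation point: ½ρv² = P_stag − P_static.
ΔP = ½·924·14.7² = 99800 Pa.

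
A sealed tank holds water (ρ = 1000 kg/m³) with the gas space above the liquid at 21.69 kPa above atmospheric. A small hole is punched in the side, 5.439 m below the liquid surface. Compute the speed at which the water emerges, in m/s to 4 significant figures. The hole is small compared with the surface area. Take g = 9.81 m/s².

v ≈ 12.25 m/s

Take point 1 at the surface (v₁ ≈ 0) and point 2 at the hole (at atmospheric pressure). Bernoulli: P₁ + ρg h = P_atm + ½ρv₂².
With P₁ − P_atm = 21690 Pa, v₂ = √(2gh + 2ΔP/ρ) = √(2·9.81·5.439 + 2·21690/1000) = 12.25 m/s.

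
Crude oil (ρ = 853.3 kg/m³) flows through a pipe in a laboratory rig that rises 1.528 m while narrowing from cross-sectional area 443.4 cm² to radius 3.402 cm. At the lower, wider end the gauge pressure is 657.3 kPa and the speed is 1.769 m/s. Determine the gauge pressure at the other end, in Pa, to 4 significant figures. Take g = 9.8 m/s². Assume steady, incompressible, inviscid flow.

P₂ = 447300 Pa

Continuity gives A₁v₁ = A₂v₂, so v₂ = (443.4 cm²)/(36.36 cm²) × 1.769 m/s = 21.57 m/s.
Applying Bernoulli between the two ends and solving for P₂: P₂ = P₁ + ½ρ(v₁² − v₂²) − ρgΔh.
P₂ = 657300 + ½·853.3·(1.769² − 21.57²) − 853.3·9.8·(+1.528) = 657300 + (-197200) − (12780) = 447300 Pa.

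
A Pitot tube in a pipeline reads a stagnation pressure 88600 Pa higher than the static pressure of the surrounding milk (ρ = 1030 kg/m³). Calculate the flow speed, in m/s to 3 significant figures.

At the stagnation point the flow is brought to rest, so Bernoulli gives P_stag − P_static = ½ρv².
v = √(2ΔP/ρ) = √(2·88600/1030) = 13.1 m/s.

v = 13.1 m/s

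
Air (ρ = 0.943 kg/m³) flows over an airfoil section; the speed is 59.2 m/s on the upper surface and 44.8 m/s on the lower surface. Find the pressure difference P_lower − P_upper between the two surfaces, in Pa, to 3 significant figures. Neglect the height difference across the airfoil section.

706 Pa

Bernoulli (same height): P_lower − P_upper = ½ρ(v_upper² − v_lower²).
ΔP = ½·0.943·(59.2² − 44.8²) = 706 Pa.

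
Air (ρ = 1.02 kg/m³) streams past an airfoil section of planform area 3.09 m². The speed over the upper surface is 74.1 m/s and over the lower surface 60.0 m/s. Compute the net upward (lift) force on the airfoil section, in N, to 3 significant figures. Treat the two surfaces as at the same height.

From P + ½ρv² = const at equal height, P_low − P_up = ½ρ(v_up² − v_low²).
ΔP = ½·1.02·(74.1² − 60.0²) = 964 Pa.
Lift = ΔP · A = 964 × 3.09 = 2980 N.

F ≈ 2980 N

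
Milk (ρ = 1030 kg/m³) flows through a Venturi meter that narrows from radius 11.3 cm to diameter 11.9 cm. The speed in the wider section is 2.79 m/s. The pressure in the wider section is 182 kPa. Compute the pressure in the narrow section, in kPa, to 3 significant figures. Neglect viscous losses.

The volume flow rate is constant, so v₂ = (A₁/A₂)v₁ = (401/111)·2.79 = 10.1 m/s.
With no height change, Bernoulli's equation is P₁ + ½ρv₁² = P₂ + ½ρv₂².
P₂ = P₁ − ½ρ(v₂² − v₁²) = 182000 − ½·1030·(10.1² − 2.79²) = 182000 − 48100 = 134000 Pa.

P₂ ≈ 134 kPa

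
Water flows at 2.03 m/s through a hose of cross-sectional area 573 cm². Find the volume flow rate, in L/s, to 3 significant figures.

Q = A·v = 0.0573 m² × 2.03 m/s = 0.116 m³/s.
Converting: 0.116 m³/s × 1000 = 116 L/s.

Q ≈ 116 L/s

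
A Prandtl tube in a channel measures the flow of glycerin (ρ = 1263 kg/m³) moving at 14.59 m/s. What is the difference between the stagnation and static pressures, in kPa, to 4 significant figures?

134.4 kPa

The dynamic pressure equals the rise in static pressure at the stagnation point: ΔP = ½ρv².
ΔP = ½·1263·14.59² = 134400 Pa.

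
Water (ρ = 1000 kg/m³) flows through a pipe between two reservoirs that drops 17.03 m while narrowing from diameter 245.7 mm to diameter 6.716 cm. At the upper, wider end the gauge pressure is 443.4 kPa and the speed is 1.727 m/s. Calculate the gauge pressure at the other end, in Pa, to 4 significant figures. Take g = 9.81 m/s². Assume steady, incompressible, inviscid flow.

P₂ ≈ 344800 Pa

By continuity, v₂ = v₁·A₁/A₂ = 1.727·(474.1/35.43) = 23.11 m/s.
Energy conservation along the streamline gives P₂ = P₁ − ½ρ(v₂² − v₁²) − ρg(h₂ − h₁).
P₂ = 443400 + ½·1000·(1.727² − 23.11²) − 1000·9.81·(−17.03) = 443400 + (-265600) − (-167100) = 344800 Pa.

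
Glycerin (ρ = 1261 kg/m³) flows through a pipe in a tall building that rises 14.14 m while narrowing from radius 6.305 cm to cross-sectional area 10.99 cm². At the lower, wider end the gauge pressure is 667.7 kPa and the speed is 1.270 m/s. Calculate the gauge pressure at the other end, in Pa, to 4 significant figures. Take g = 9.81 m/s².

362500 Pa

Continuity gives A₁v₁ = A₂v₂, so v₂ = (124.9 cm²)/(10.99 cm²) × 1.270 m/s = 14.43 m/s.
Bernoulli: P₁ + ½ρv₁² + ρg h₁ = P₂ + ½ρv₂² + ρg h₂, so P₂ = P₁ + ½ρ(v₁² − v₂²) − ρg(h₂ − h₁).
P₂ = 667700 + ½·1261·(1.270² − 14.43²) − 1261·9.81·(+14.14) = 667700 + (-130300) − (174900) = 362500 Pa.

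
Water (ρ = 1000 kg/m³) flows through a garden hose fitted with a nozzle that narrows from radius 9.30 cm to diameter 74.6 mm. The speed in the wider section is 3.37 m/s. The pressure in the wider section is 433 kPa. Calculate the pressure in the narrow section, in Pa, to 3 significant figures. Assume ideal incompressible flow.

Continuity gives A₁v₁ = A₂v₂, so v₂ = (272 cm²)/(43.7 cm²) × 3.37 m/s = 20.9 m/s.
The pipe is horizontal, so Bernoulli reduces to P₁ + ½ρv₁² = P₂ + ½ρv₂².
P₂ = P₁ − ½ρ(v₂² − v₁²) = 433000 − ½·1000·(20.9² − 3.37²) = 433000 − 214000 = 219000 Pa.

219000 Pa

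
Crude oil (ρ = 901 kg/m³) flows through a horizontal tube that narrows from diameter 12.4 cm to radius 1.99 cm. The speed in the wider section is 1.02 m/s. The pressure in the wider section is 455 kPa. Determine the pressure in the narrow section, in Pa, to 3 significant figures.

P₂ = 411000 Pa

By continuity, v₂ = v₁·A₁/A₂ = 1.02·(121/12.4) = 9.90 m/s.
Along the horizontal streamline, P + ½ρv² is constant.
P₂ = P₁ − ½ρ(v₂² − v₁²) = 455000 − ½·901·(9.90² − 1.02²) = 455000 − 43700 = 411000 Pa.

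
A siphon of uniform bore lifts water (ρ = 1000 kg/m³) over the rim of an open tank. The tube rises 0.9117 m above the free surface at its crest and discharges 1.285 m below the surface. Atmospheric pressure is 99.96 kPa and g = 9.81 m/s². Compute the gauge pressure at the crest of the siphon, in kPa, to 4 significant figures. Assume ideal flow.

The outlet speed comes from Torricelli: v = √(2g·1.285) = 5.021 m/s.
Continuity keeps v the same throughout the tube; from surface to crest, P_atm + 0 = P_top + ½ρv² + ρg·h_top.
P_top = 99960 − ½·1000·5.021² − 1000·9.81·0.9117 = 78410 Pa. So P_gauge = P_top − P_atm = -21550 Pa.

P_gauge ≈ -21.55 kPa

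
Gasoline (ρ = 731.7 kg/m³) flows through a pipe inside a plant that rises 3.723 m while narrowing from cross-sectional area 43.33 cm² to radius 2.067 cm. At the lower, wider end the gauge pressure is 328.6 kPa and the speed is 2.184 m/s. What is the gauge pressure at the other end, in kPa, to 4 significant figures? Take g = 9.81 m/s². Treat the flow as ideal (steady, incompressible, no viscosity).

P₂ ≈ 285.4 kPa

The volume flow rate is constant, so v₂ = (A₁/A₂)v₁ = (43.33/13.42)·2.184 = 7.050 m/s.
Applying Bernoulli between the two ends and solving for P₂: P₂ = P₁ + ½ρ(v₁² − v₂²) − ρgΔh.
P₂ = 328600 + ½·731.7·(2.184² − 7.050²) − 731.7·9.81·(+3.723) = 328600 + (-16440) − (26720) = 285400 Pa.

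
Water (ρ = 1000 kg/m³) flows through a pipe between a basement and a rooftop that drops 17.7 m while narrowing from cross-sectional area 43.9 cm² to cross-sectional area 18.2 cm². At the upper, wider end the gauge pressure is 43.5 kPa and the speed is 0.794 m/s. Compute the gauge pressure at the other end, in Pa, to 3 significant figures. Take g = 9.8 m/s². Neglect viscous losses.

The volume flow rate is constant, so v₂ = (A₁/A₂)v₁ = (43.9/18.2)·0.794 = 1.92 m/s.
Applying Bernoulli between the two ends and solving for P₂: P₂ = P₁ + ½ρ(v₁² − v₂²) − ρgΔh.
P₂ = 43500 + ½·1000·(0.794² − 1.92²) − 1000·9.8·(−17.7) = 43500 + (-1520) − (-173000) = 215000 Pa.

215000 Pa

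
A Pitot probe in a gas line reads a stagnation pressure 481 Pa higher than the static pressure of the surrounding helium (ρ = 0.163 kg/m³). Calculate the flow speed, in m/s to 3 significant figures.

At the stagnation point the flow is brought to rest, so Bernoulli gives P_stag − P_static = ½ρv².
v = √(2ΔP/ρ) = √(2·481/0.163) = 76.8 m/s.

v ≈ 76.8 m/s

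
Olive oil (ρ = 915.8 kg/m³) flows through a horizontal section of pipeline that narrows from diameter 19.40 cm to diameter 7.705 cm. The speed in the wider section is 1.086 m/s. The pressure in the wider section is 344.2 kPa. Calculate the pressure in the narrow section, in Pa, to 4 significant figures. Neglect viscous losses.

The volume flow rate is constant, so v₂ = (A₁/A₂)v₁ = (295.6/46.63)·1.086 = 6.885 m/s.
With no height change, Bernoulli's equation is P₁ + ½ρv₁² = P₂ + ½ρv₂².
P₂ = P₁ − ½ρ(v₂² − v₁²) = 344200 − ½·915.8·(6.885² − 1.086²) = 344200 − 21160 = 323000 Pa.

P₂ ≈ 323000 Pa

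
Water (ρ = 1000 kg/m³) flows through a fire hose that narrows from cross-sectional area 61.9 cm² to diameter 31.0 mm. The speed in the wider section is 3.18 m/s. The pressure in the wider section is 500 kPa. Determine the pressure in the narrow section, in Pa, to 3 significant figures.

Mass conservation (A₁v₁ = A₂v₂) gives v₂ = 3.18 × 61.9/7.55 = 26.1 m/s.
The pipe is horizontal, so Bernoulli reduces to P₁ + ½ρv₁² = P₂ + ½ρv₂².
P₂ = P₁ − ½ρ(v₂² − v₁²) = 500000 − ½·1000·(26.1² − 3.18²) = 500000 − 335000 = 165000 Pa.

P₂ ≈ 165000 Pa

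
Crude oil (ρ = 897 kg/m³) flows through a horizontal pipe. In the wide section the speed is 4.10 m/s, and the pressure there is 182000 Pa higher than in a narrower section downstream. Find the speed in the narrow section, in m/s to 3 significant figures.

With h₁ = h₂, rearranging Bernoulli gives v₂ = √(v₁² + 2ΔP/ρ).
v₂ = √(4.10² + 2·182000/897) = √(16.8 + 406) = 20.6 m/s.

v₂ ≈ 20.6 m/s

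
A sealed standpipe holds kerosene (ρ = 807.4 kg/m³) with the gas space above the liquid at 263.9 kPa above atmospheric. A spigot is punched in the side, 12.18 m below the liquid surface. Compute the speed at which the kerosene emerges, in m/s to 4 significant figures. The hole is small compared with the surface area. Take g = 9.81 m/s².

Take point 1 at the surface (v₁ ≈ 0) and point 2 at the hole (at atmospheric pressure). Bernoulli: P₁ + ρg h = P_atm + ½ρv₂².
With P₁ − P_atm = 263900 Pa, v₂ = √(2gh + 2ΔP/ρ) = √(2·9.81·12.18 + 2·263900/807.4) = 29.88 m/s.

v = 29.88 m/s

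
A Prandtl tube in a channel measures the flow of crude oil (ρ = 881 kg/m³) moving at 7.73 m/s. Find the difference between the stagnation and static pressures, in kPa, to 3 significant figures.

ΔP = 26.3 kPa

At the stagnation point the flow is brought to rest, so Bernoulli gives P_stag − P_static = ½ρv².
ΔP = ½·881·7.73² = 26300 Pa.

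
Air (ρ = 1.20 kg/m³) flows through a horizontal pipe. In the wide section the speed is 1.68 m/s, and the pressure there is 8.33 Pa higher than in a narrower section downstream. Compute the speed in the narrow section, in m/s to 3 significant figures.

With h₁ = h₂, rearranging Bernoulli gives v₂ = √(v₁² + 2ΔP/ρ).
v₂ = √(1.68² + 2·8.33/1.20) = √(2.82 + 13.9) = 4.09 m/s.

v₂ = 4.09 m/s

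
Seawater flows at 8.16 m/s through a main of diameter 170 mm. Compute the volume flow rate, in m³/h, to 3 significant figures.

Q ≈ 667 m³/h

Q = A·v = 0.0227 m² × 8.16 m/s = 0.185 m³/s.
Converting: 0.185 m³/s × 3600 = 667 m³/h.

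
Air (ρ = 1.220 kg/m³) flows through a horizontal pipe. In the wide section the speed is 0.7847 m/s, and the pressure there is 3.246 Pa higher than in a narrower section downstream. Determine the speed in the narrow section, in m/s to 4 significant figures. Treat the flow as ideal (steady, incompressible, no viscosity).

v₂ ≈ 2.437 m/s

Along the level pipe P + ½ρv² is conserved, hence v₂² = v₁² + 2(P₁ − P₂)/ρ.
v₂ = √(0.7847² + 2·3.246/1.220) = √(0.6158 + 5.321) = 2.437 m/s.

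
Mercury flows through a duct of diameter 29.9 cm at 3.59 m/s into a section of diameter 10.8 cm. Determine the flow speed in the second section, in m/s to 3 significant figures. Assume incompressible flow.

By continuity, v₂ = v₁·A₁/A₂ = 3.59·(702/91.6) = 27.5 m/s.

v₂ ≈ 27.5 m/s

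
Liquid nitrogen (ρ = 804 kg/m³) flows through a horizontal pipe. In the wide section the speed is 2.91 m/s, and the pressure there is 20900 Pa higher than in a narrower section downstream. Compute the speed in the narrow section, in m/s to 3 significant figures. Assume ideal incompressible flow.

v₂ ≈ 7.78 m/s

Along the level pipe P + ½ρv² is conserved, hence v₂² = v₁² + 2(P₁ − P₂)/ρ.
v₂ = √(2.91² + 2·20900/804) = √(8.47 + 52.0) = 7.78 m/s.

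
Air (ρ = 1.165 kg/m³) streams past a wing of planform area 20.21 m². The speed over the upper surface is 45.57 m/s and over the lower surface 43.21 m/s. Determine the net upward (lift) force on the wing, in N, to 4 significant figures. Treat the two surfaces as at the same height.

2467 N

From P + ½ρv² = const at equal height, P_low − P_up = ½ρ(v_up² − v_low²).
ΔP = ½·1.165·(45.57² − 43.21²) = 122.0 Pa.
Lift = ΔP · A = 122.0 × 20.21 = 2467 N.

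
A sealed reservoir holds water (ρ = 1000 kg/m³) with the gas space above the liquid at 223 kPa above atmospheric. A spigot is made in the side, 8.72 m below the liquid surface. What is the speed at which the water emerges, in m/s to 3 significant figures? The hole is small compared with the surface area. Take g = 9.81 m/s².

v = 24.8 m/s

Take point 1 at the surface (v₁ ≈ 0) and point 2 at the hole (at atmospheric pressure). Bernoulli: P₁ + ρg h = P_atm + ½ρv₂².
With P₁ − P_atm = 223000 Pa, v₂ = √(2gh + 2ΔP/ρ) = √(2·9.81·8.72 + 2·223000/1000) = 24.8 m/s.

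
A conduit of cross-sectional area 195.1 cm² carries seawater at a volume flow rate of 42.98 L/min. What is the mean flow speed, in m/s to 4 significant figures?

v ≈ 0.03672 m/s

Q = 42.98 L/min = 0.0007163 m³/s.
v = Q/A = 0.0007163 / 0.01951 = 0.03672 m/s.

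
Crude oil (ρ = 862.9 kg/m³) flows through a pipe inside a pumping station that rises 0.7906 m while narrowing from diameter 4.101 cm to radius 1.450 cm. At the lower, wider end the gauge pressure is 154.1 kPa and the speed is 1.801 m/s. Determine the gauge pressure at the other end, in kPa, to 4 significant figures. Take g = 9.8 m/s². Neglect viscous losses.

P₂ ≈ 143.2 kPa

Continuity gives A₁v₁ = A₂v₂, so v₂ = (13.21 cm²)/(6.605 cm²) × 1.801 m/s = 3.602 m/s.
Bernoulli: P₁ + ½ρv₁² + ρg h₁ = P₂ + ½ρv₂² + ρg h₂, so P₂ = P₁ + ½ρ(v₁² − v₂²) − ρg(h₂ − h₁).
P₂ = 154100 + ½·862.9·(1.801² − 3.602²) − 862.9·9.8·(+0.7906) = 154100 + (-4197) − (6686) = 143200 Pa.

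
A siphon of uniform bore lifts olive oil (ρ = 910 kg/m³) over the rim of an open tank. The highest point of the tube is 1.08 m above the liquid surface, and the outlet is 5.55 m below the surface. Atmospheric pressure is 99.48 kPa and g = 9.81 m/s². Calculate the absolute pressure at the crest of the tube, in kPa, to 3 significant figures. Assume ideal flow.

From the surface to the outlet (both open to atmosphere, surface at rest): v = √(2g·h_out) = √(2·9.81·5.55) = 10.4 m/s.
Continuity keeps v the same throughout the tube; from surface to crest, P_atm + 0 = P_top + ½ρv² + ρg·h_top.
P_top = 99480 − ½·910·10.4² − 910·9.81·1.08 = 40300 Pa.

P_top ≈ 40.3 kPa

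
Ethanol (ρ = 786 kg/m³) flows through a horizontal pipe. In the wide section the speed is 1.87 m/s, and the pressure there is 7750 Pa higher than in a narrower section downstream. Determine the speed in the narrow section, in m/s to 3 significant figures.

v₂ ≈ 4.82 m/s

With h₁ = h₂, rearranging Bernoulli gives v₂ = √(v₁² + 2ΔP/ρ).
v₂ = √(1.87² + 2·7750/786) = √(3.50 + 19.7) = 4.82 m/s.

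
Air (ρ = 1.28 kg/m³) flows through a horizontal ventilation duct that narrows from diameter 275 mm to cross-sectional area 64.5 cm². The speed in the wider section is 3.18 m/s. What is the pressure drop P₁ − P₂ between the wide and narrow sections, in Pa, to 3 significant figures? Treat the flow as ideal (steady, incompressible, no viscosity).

Continuity gives A₁v₁ = A₂v₂, so v₂ = (594 cm²)/(64.5 cm²) × 3.18 m/s = 29.3 m/s.
Bernoulli (h₁ = h₂): P₁ − P₂ = ½ρ(v₂² − v₁²).
P₁ − P₂ = ½·1.28·(29.3² − 3.18²) = ½·1.28·847 = 542 Pa.

ΔP ≈ 542 Pa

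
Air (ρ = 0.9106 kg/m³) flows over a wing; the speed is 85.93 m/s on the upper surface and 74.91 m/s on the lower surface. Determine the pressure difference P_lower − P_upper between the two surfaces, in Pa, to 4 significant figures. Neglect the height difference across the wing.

ΔP ≈ 807.0 Pa

Bernoulli (same height): P_lower − P_upper = ½ρ(v_upper² − v_lower²).
ΔP = ½·0.9106·(85.93² − 74.91²) = 807.0 Pa.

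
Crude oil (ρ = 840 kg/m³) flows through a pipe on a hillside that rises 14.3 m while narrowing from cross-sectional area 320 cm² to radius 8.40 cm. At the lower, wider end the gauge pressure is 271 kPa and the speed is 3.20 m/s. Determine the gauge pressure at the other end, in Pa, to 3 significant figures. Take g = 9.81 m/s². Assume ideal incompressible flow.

Continuity gives A₁v₁ = A₂v₂, so v₂ = (320 cm²)/(222 cm²) × 3.20 m/s = 4.62 m/s.
Energy conservation along the streamline gives P₂ = P₁ − ½ρ(v₂² − v₁²) − ρg(h₂ − h₁).
P₂ = 271000 + ½·840·(3.20² − 4.62²) − 840·9.81·(+14.3) = 271000 + (-4660) − (118000) = 149000 Pa.

P₂ ≈ 149000 Pa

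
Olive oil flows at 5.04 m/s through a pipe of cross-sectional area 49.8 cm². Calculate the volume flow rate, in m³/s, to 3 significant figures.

Q = A·v = 0.00498 m² × 5.04 m/s = 0.0251 m³/s.

Q ≈ 0.0251 m³/s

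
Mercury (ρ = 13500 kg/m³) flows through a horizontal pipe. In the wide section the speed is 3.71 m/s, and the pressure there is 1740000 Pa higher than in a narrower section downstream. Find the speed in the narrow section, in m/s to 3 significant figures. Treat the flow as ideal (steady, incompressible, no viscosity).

With h₁ = h₂, rearranging Bernoulli gives v₂ = √(v₁² + 2ΔP/ρ).
v₂ = √(3.71² + 2·1740000/13500) = √(13.8 + 258) = 16.5 m/s.

16.5 m/s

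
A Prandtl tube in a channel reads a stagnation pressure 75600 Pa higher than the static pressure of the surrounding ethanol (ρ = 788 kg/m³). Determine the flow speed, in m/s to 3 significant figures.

v = 13.9 m/s

Bernoulli between the free stream and the stagnation point: ½ρv² = P_stag − P_static.
v = √(2ΔP/ρ) = √(2·75600/788) = 13.9 m/s.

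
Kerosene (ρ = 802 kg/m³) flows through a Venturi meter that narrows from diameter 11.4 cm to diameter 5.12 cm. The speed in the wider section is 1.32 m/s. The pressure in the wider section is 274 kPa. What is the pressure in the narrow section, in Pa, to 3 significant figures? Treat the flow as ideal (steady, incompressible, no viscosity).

P₂ = 258000 Pa

The volume flow rate is constant, so v₂ = (A₁/A₂)v₁ = (102/20.6)·1.32 = 6.54 m/s.
The pipe is horizontal, so Bernoulli reduces to P₁ + ½ρv₁² = P₂ + ½ρv₂².
P₂ = P₁ − ½ρ(v₂² − v₁²) = 274000 − ½·802·(6.54² − 1.32²) = 274000 − 16500 = 258000 Pa.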